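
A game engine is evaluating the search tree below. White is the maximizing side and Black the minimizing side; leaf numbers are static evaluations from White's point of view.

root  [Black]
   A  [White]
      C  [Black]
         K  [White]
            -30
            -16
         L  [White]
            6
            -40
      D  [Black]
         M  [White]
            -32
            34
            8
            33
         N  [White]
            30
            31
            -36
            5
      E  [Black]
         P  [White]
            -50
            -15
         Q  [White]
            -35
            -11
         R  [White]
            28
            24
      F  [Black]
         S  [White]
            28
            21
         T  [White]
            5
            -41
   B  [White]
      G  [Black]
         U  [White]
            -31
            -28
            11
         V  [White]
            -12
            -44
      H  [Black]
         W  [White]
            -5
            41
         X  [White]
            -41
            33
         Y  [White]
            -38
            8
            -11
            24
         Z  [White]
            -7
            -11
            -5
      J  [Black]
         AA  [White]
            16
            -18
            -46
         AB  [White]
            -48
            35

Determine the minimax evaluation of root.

16

K (White): max(-30, -16) = -16
L (White): max(6, -40) = 6
C (Black): min(-16, 6) = -16
M (White): max(-32, 34, 8, 33) = 34
N (White): max(30, 31, -36, 5) = 31
D (Black): min(34, 31) = 31
P (White): max(-50, -15) = -15
Q (White): max(-35, -11) = -11
R (White): max(28, 24) = 28
E (Black): min(-15, -11, 28) = -15
S (White): max(28, 21) = 28
T (White): max(5, -41) = 5
F (Black): min(28, 5) = 5
A (White): max(-16, 31, -15, 5) = 31
U (White): max(-31, -28, 11) = 11
V (White): max(-12, -44) = -12
G (Black): min(11, -12) = -12
W (White): max(-5, 41) = 41
X (White): max(-41, 33) = 33
Y (White): max(-38, 8, -11, 24) = 24
Z (White): max(-7, -11, -5) = -5
H (Black): min(41, 33, 24, -5) = -5
AA (White): max(16, -18, -46) = 16
AB (White): max(-48, 35) = 35
J (Black): min(16, 35) = 16
B (White): max(-12, -5, 16) = 16
root (Black): min(31, 16) = 16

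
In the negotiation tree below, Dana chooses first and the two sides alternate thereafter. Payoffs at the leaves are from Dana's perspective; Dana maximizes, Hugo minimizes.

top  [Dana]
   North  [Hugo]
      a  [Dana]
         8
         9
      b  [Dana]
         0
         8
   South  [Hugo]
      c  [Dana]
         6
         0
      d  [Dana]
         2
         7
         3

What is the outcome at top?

8

a (Dana): max(8, 9) = 9
b (Dana): max(0, 8) = 8
North (Hugo): min(9, 8) = 8
c (Dana): max(6, 0) = 6
d (Dana): max(2, 7, 3) = 7
South (Hugo): min(6, 7) = 6
top (Dana): max(8, 6) = 8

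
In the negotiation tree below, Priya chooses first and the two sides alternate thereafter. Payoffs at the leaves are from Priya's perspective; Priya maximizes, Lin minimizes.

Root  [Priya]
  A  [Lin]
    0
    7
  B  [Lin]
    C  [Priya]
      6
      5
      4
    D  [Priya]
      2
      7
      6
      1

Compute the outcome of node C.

6

C (Priya): max(6, 5, 4) = 6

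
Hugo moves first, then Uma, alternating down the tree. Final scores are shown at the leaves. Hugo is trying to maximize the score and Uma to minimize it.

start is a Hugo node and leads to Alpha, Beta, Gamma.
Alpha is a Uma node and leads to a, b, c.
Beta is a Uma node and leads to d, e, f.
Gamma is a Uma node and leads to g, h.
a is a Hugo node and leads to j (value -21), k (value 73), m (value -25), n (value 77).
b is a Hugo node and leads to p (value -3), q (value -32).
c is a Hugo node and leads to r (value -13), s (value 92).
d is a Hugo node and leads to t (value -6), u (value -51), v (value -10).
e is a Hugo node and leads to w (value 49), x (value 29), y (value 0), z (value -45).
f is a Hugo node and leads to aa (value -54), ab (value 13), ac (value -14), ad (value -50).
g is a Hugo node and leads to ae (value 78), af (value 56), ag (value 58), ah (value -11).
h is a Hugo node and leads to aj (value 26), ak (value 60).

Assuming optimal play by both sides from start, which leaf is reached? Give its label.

ak

a (Hugo): max(-21, 73, -25, 77) = 77
b (Hugo): max(-3, -32) = -3
c (Hugo): max(-13, 92) = 92
Alpha (Uma): min(77, -3, 92) = -3
d (Hugo): max(-6, -51, -10) = -6
e (Hugo): max(49, 29, 0, -45) = 49
f (Hugo): max(-54, 13, -14, -50) = 13
Beta (Uma): min(-6, 49, 13) = -6
g (Hugo): max(78, 56, 58, -11) = 78
h (Hugo): max(26, 60) = 60
Gamma (Uma): min(78, 60) = 60
start (Hugo): max(-3, -6, 60) = 60
At start, Hugo picks Gamma (highest: 60).
At Gamma, Uma picks h (lowest: 60).
At h, Hugo picks ak (highest: 60).
Terminal value 60.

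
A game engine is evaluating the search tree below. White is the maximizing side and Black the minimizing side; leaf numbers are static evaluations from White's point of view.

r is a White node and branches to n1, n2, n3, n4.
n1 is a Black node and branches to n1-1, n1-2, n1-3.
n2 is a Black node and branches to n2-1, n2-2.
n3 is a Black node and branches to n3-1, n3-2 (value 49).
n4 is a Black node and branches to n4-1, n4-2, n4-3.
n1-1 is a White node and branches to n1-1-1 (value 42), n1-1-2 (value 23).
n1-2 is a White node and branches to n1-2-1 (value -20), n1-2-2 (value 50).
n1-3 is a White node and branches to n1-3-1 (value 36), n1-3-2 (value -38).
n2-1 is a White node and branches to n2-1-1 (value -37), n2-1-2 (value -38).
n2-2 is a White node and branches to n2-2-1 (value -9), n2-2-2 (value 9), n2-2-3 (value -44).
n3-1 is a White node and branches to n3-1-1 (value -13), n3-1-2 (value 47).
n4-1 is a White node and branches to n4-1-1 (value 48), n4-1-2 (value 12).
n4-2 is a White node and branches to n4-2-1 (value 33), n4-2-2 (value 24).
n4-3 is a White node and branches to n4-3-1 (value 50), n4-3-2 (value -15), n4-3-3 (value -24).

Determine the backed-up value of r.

47

n1-1 (White): max(42, 23) = 42
n1-2 (White): max(-20, 50) = 50
n1-3 (White): max(36, -38) = 36
n1 (Black): min(42, 50, 36) = 36
n2-1 (White): max(-37, -38) = -37
n2-2 (White): max(-9, 9, -44) = 9
n2 (Black): min(-37, 9) = -37
n3-1 (White): max(-13, 47) = 47
n3 (Black): min(47, 49) = 47
n4-1 (White): max(48, 12) = 48
n4-2 (White): max(33, 24) = 33
n4-3 (White): max(50, -15, -24) = 50
n4 (Black): min(48, 33, 50) = 33
r (White): max(36, -37, 47, 33) = 47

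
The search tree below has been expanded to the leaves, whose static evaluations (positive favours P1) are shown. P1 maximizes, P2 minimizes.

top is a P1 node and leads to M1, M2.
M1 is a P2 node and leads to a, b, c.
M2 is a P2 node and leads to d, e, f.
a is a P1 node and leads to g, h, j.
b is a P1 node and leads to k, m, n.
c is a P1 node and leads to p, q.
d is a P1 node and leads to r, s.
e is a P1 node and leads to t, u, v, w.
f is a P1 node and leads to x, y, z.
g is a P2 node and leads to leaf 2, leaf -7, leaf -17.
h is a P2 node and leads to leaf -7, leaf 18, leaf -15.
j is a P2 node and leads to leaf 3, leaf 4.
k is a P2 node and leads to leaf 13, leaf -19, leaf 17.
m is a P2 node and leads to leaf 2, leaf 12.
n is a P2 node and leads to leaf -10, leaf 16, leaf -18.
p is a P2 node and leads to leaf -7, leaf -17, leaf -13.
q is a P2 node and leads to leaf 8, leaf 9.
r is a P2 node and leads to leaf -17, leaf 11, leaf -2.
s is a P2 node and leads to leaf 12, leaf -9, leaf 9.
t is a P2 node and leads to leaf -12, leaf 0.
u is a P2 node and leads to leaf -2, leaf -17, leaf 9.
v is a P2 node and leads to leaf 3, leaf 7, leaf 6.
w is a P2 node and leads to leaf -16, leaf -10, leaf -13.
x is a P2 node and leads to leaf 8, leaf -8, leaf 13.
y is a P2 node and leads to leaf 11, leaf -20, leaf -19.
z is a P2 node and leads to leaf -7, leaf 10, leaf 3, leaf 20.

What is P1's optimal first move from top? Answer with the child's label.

M1

g (P2): min(2, -7, -17) = -17
h (P2): min(-7, 18, -15) = -15
j (P2): min(3, 4) = 3
a (P1): max(-17, -15, 3) = 3
k (P2): min(13, -19, 17) = -19
m (P2): min(2, 12) = 2
n (P2): min(-10, 16, -18) = -18
b (P1): max(-19, 2, -18) = 2
p (P2): min(-7, -17, -13) = -17
q (P2): min(8, 9) = 8
c (P1): max(-17, 8) = 8
M1 (P2): min(3, 2, 8) = 2
r (P2): min(-17, 11, -2) = -17
s (P2): min(12, -9, 9) = -9
d (P1): max(-17, -9) = -9
t (P2): min(-12, 0) = -12
u (P2): min(-2, -17, 9) = -17
v (P2): min(3, 7, 6) = 3
w (P2): min(-16, -10, -13) = -16
e (P1): max(-12, -17, 3, -16) = 3
x (P2): min(8, -8, 13) = -8
y (P2): min(11, -20, -19) = -20
z (P2): min(-7, 10, 3, 20) = -7
f (P1): max(-8, -20, -7) = -7
M2 (P2): min(-9, 3, -7) = -9
top (P1): max(2, -9) = 2
P1 at top wants the highest of {M1=2, M2=-9}, so chooses M1.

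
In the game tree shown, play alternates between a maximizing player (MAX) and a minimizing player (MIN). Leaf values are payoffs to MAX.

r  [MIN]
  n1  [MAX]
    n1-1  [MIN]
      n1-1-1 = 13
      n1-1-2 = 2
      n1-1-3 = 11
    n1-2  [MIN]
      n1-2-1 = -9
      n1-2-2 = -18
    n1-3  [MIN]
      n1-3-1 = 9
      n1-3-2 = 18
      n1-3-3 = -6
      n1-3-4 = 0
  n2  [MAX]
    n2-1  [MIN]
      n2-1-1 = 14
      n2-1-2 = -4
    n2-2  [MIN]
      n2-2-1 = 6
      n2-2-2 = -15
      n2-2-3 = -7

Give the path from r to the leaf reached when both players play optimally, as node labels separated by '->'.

n1-1 (MIN): min(13, 2, 11) = 2
n1-2 (MIN): min(-9, -18) = -18
n1-3 (MIN): min(9, 18, -6, 0) = -6
n1 (MAX): max(2, -18, -6) = 2
n2-1 (MIN): min(14, -4) = -4
n2-2 (MIN): min(6, -15, -7) = -15
n2 (MAX): max(-4, -15) = -4
r (MIN): min(2, -4) = -4
At r, MIN picks n2 (lowest: -4).
At n2, MAX picks n2-1 (highest: -4).
At n2-1, MIN picks n2-1-2 (lowest: -4).
Terminal value -4.

r -> n2 -> n2-1 -> n2-1-2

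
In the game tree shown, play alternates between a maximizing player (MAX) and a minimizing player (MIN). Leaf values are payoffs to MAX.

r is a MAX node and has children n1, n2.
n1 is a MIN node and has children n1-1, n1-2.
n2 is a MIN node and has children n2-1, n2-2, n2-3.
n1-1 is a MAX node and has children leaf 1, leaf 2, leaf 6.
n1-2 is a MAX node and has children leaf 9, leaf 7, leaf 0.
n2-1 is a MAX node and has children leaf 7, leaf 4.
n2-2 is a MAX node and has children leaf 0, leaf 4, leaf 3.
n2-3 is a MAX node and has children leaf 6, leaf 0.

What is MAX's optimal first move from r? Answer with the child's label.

n1

n1-1 (MAX): max(1, 2, 6) = 6
n1-2 (MAX): max(9, 7, 0) = 9
n1 (MIN): min(6, 9) = 6
n2-1 (MAX): max(7, 4) = 7
n2-2 (MAX): max(0, 4, 3) = 4
n2-3 (MAX): max(6, 0) = 6
n2 (MIN): min(7, 4, 6) = 4
r (MAX): max(6, 4) = 6
MAX at r wants the highest of {n1=6, n2=4}, so chooses n1.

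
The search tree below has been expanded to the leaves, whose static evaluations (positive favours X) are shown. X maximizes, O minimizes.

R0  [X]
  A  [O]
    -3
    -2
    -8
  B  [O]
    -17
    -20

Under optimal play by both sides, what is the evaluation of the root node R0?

-8

A (O): min(-3, -2, -8) = -8
B (O): min(-17, -20) = -20
R0 (X): max(-8, -20) = -8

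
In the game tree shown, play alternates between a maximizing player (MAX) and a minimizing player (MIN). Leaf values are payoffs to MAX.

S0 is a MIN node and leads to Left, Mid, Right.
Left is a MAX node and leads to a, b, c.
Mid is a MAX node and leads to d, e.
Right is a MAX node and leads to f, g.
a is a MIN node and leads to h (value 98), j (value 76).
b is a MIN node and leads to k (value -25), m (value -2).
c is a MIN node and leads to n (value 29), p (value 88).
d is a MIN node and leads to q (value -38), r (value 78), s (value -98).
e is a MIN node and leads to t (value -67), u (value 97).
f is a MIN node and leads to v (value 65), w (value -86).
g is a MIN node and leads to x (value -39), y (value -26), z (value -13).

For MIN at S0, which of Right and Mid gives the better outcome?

f (MIN): min(65, -86) = -86
g (MIN): min(-39, -26, -13) = -39
Right (MAX): max(-86, -39) = -39
d (MIN): min(-38, 78, -98) = -98
e (MIN): min(-67, 97) = -67
Mid (MAX): max(-98, -67) = -67
MIN prefers the lower value; Right=-39, Mid=-67. Mid is better since -67 < -39.

Mid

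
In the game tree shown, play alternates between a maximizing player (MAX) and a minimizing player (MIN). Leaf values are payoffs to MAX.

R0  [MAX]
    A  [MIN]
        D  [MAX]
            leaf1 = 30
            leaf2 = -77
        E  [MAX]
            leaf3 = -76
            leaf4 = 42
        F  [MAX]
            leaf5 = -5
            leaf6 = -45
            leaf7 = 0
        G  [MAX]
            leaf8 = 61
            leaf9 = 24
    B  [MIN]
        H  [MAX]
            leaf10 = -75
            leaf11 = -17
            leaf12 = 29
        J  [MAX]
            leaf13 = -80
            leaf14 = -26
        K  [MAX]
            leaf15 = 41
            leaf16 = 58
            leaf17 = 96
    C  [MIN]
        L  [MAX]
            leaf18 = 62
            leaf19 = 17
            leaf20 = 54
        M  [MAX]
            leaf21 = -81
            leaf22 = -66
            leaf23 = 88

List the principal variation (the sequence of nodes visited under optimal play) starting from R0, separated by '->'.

R0 -> C -> L -> leaf18

D (MAX): max(30, -77) = 30
E (MAX): max(-76, 42) = 42
F (MAX): max(-5, -45, 0) = 0
G (MAX): max(61, 24) = 61
A (MIN): min(30, 42, 0, 61) = 0
H (MAX): max(-75, -17, 29) = 29
J (MAX): max(-80, -26) = -26
K (MAX): max(41, 58, 96) = 96
B (MIN): min(29, -26, 96) = -26
L (MAX): max(62, 17, 54) = 62
M (MAX): max(-81, -66, 88) = 88
C (MIN): min(62, 88) = 62
R0 (MAX): max(0, -26, 62) = 62
At R0, MAX picks C (highest: 62).
At C, MIN picks L (lowest: 62).
At L, MAX picks leaf18 (highest: 62).
Terminal value 62.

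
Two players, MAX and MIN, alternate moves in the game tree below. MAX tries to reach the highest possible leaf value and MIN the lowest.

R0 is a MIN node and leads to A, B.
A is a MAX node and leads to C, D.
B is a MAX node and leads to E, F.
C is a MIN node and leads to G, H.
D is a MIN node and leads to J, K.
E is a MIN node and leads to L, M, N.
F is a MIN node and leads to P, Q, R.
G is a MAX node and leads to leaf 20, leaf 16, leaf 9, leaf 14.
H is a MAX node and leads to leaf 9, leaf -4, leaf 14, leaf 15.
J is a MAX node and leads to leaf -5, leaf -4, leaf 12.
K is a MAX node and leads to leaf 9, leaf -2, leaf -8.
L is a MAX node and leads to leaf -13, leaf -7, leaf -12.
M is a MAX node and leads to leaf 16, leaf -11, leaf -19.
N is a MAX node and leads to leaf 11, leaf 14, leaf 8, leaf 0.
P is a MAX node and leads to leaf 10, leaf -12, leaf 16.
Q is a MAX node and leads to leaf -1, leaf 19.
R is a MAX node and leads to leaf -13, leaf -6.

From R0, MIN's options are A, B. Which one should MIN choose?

B

G (MAX): max(20, 16, 9, 14) = 20
H (MAX): max(9, -4, 14, 15) = 15
C (MIN): min(20, 15) = 15
J (MAX): max(-5, -4, 12) = 12
K (MAX): max(9, -2, -8) = 9
D (MIN): min(12, 9) = 9
A (MAX): max(15, 9) = 15
L (MAX): max(-13, -7, -12) = -7
M (MAX): max(16, -11, -19) = 16
N (MAX): max(11, 14, 8, 0) = 14
E (MIN): min(-7, 16, 14) = -7
P (MAX): max(10, -12, 16) = 16
Q (MAX): max(-1, 19) = 19
R (MAX): max(-13, -6) = -6
F (MIN): min(16, 19, -6) = -6
B (MAX): max(-7, -6) = -6
R0 (MIN): min(15, -6) = -6
MIN at R0 wants the lowest of {A=15, B=-6}, so chooses B.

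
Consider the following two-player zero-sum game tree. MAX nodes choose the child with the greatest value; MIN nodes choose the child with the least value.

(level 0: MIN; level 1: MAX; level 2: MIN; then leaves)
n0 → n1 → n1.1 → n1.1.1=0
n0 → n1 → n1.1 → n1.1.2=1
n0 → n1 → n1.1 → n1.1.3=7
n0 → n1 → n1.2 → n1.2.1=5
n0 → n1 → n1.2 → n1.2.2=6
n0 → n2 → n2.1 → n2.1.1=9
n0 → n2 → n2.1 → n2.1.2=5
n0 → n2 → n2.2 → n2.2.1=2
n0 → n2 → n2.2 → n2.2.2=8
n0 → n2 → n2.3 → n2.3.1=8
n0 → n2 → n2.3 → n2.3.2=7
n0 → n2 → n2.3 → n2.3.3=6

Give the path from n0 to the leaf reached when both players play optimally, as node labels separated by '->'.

n1.1 (MIN): min(0, 1, 7) = 0
n1.2 (MIN): min(5, 6) = 5
n1 (MAX): max(0, 5) = 5
n2.1 (MIN): min(9, 5) = 5
n2.2 (MIN): min(2, 8) = 2
n2.3 (MIN): min(8, 7, 6) = 6
n2 (MAX): max(5, 2, 6) = 6
n0 (MIN): min(5, 6) = 5
At n0, MIN picks n1 (lowest: 5).
At n1, MAX picks n1.2 (highest: 5).
At n1.2, MIN picks n1.2.1 (lowest: 5).
Terminal value 5.

n0 -> n1 -> n1.2 -> n1.2.1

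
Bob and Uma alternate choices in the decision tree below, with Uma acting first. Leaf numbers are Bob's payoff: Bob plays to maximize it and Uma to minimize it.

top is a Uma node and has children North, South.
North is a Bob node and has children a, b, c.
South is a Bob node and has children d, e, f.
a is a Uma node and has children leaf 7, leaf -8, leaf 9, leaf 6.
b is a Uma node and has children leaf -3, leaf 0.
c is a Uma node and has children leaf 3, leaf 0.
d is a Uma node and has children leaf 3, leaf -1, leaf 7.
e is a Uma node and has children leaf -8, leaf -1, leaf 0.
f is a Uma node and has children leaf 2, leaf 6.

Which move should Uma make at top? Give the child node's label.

a (Uma): min(7, -8, 9, 6) = -8
b (Uma): min(-3, 0) = -3
c (Uma): min(3, 0) = 0
North (Bob): max(-8, -3, 0) = 0
d (Uma): min(3, -1, 7) = -1
e (Uma): min(-8, -1, 0) = -8
f (Uma): min(2, 6) = 2
South (Bob): max(-1, -8, 2) = 2
top (Uma): min(0, 2) = 0
Uma at top wants the lowest of {North=0, South=2}, so chooses North.

North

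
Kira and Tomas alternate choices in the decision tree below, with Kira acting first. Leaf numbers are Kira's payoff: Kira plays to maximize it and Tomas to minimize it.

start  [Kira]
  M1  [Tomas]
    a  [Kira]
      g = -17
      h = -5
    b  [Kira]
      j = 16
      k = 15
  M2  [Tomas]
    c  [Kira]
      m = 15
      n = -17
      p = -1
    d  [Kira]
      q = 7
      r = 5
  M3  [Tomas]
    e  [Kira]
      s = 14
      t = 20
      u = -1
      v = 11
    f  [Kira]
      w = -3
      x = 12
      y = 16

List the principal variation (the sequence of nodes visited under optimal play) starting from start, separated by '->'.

start -> M3 -> f -> y

a (Kira): max(-17, -5) = -5
b (Kira): max(16, 15) = 16
M1 (Tomas): min(-5, 16) = -5
c (Kira): max(15, -17, -1) = 15
d (Kira): max(7, 5) = 7
M2 (Tomas): min(15, 7) = 7
e (Kira): max(14, 20, -1, 11) = 20
f (Kira): max(-3, 12, 16) = 16
M3 (Tomas): min(20, 16) = 16
start (Kira): max(-5, 7, 16) = 16
At start, Kira picks M3 (highest: 16).
At M3, Tomas picks f (lowest: 16).
At f, Kira picks y (highest: 16).
Terminal value 16.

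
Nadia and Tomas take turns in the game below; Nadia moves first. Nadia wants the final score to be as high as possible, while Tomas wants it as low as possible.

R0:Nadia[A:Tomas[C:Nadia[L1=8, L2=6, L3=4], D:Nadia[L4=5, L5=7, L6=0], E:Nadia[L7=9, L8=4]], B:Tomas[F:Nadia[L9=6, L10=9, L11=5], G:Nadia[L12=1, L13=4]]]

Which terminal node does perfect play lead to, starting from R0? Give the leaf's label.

L5

C (Nadia): max(8, 6, 4) = 8
D (Nadia): max(5, 7, 0) = 7
E (Nadia): max(9, 4) = 9
A (Tomas): min(8, 7, 9) = 7
F (Nadia): max(6, 9, 5) = 9
G (Nadia): max(1, 4) = 4
B (Tomas): min(9, 4) = 4
R0 (Nadia): max(7, 4) = 7
At R0, Nadia picks A (highest: 7).
At A, Tomas picks D (lowest: 7).
At D, Nadia picks L5 (highest: 7).
Terminal value 7.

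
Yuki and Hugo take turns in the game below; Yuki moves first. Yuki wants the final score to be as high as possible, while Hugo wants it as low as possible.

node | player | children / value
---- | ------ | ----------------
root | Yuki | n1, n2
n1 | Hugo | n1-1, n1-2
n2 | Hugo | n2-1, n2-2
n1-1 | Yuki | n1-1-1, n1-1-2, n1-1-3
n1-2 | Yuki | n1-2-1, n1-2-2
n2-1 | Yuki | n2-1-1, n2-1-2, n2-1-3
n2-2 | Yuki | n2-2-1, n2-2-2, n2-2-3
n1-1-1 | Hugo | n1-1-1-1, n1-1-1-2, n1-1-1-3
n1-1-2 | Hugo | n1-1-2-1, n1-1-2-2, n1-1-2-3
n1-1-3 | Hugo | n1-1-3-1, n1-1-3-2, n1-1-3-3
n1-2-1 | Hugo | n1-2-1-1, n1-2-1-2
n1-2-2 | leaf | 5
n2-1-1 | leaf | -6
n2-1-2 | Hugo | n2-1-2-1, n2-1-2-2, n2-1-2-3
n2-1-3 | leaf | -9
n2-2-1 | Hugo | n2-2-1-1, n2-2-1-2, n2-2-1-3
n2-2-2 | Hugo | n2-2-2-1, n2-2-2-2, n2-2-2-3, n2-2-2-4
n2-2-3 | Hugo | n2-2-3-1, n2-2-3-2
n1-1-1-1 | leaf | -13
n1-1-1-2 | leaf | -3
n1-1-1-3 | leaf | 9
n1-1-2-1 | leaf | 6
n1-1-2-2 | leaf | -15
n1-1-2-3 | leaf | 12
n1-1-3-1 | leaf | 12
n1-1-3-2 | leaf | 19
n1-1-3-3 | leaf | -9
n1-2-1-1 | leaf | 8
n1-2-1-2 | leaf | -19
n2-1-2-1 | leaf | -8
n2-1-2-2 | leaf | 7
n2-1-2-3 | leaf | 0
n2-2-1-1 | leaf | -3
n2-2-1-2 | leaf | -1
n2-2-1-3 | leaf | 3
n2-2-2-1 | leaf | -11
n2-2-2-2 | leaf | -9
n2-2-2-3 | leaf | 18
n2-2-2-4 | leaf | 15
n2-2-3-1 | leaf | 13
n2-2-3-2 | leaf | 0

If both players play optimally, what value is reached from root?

n1-1-1 (Hugo): min(-13, -3, 9) = -13
n1-1-2 (Hugo): min(6, -15, 12) = -15
n1-1-3 (Hugo): min(12, 19, -9) = -9
n1-1 (Yuki): max(-13, -15, -9) = -9
n1-2-1 (Hugo): min(8, -19) = -19
n1-2 (Yuki): max(-19, 5) = 5
n1 (Hugo): min(-9, 5) = -9
n2-1-2 (Hugo): min(-8, 7, 0) = -8
n2-1 (Yuki): max(-6, -8, -9) = -6
n2-2-1 (Hugo): min(-3, -1, 3) = -3
n2-2-2 (Hugo): min(-11, -9, 18, 15) = -11
n2-2-3 (Hugo): min(13, 0) = 0
n2-2 (Yuki): max(-3, -11, 0) = 0
n2 (Hugo): min(-6, 0) = -6
root (Yuki): max(-9, -6) = -6

-6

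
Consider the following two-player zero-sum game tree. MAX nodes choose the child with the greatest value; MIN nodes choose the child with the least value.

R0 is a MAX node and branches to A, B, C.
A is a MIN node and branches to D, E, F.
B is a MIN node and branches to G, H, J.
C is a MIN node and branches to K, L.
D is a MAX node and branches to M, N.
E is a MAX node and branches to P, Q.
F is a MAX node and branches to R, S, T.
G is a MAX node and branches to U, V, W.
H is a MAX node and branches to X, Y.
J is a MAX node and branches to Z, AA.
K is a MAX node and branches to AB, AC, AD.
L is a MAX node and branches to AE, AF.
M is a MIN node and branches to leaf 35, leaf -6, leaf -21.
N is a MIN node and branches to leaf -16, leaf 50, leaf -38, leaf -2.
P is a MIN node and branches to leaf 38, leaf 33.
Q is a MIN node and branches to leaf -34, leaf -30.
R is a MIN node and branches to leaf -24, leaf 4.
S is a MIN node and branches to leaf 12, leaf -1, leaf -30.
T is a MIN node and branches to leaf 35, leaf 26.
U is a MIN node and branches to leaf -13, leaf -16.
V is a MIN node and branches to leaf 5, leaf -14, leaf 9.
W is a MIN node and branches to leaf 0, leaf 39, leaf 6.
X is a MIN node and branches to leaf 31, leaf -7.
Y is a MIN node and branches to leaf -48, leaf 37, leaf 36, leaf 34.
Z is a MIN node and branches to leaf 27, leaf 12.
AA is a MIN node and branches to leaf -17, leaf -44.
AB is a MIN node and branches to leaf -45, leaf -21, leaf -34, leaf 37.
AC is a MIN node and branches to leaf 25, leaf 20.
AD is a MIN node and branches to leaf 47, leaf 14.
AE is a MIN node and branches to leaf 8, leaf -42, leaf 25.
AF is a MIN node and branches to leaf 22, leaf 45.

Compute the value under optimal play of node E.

P (MIN): min(38, 33) = 33
Q (MIN): min(-34, -30) = -34
E (MAX): max(33, -34) = 33

33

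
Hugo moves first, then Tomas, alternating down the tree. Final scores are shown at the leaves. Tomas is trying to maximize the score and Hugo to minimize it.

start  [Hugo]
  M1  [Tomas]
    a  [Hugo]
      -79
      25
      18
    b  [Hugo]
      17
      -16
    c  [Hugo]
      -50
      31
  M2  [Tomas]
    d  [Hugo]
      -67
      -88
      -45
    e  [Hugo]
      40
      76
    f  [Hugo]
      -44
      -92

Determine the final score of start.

-16

a (Hugo): min(-79, 25, 18) = -79
b (Hugo): min(17, -16) = -16
c (Hugo): min(-50, 31) = -50
M1 (Tomas): max(-79, -16, -50) = -16
d (Hugo): min(-67, -88, -45) = -88
e (Hugo): min(40, 76) = 40
f (Hugo): min(-44, -92) = -92
M2 (Tomas): max(-88, 40, -92) = 40
start (Hugo): min(-16, 40) = -16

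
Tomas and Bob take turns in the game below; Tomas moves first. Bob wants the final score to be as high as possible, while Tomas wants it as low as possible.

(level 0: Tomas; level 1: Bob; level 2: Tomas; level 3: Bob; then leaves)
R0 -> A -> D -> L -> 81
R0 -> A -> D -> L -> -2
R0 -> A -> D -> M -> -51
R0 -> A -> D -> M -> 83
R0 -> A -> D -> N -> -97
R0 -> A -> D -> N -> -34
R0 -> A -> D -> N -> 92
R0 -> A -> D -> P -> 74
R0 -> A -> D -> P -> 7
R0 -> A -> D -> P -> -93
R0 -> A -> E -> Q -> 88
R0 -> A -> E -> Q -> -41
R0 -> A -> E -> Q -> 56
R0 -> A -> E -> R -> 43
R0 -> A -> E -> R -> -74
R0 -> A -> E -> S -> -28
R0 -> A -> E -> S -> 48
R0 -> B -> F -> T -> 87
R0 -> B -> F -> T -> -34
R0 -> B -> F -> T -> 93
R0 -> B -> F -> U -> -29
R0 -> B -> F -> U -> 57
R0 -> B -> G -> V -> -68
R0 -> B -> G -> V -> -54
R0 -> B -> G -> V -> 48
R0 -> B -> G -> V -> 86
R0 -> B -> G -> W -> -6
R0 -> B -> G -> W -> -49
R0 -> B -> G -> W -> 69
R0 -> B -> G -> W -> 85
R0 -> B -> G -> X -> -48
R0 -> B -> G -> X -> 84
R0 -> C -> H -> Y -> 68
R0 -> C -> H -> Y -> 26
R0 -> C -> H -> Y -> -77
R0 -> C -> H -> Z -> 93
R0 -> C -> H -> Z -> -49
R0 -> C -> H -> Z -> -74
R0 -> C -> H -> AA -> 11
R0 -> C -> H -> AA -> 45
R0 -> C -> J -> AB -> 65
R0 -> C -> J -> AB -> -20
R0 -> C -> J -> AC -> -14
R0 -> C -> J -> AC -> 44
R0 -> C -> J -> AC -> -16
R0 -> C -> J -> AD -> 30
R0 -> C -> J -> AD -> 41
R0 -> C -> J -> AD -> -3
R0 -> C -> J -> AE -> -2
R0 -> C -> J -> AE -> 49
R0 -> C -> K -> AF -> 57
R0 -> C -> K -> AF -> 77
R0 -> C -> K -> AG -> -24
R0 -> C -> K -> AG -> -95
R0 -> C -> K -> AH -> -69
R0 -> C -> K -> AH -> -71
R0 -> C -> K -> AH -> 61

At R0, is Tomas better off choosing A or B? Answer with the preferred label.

A

L (Bob): max(81, -2) = 81
M (Bob): max(-51, 83) = 83
N (Bob): max(-97, -34, 92) = 92
P (Bob): max(74, 7, -93) = 74
D (Tomas): min(81, 83, 92, 74) = 74
Q (Bob): max(88, -41, 56) = 88
R (Bob): max(43, -74) = 43
S (Bob): max(-28, 48) = 48
E (Tomas): min(88, 43, 48) = 43
A (Bob): max(74, 43) = 74
T (Bob): max(87, -34, 93) = 93
U (Bob): max(-29, 57) = 57
F (Tomas): min(93, 57) = 57
V (Bob): max(-68, -54, 48, 86) = 86
W (Bob): max(-6, -49, 69, 85) = 85
X (Bob): max(-48, 84) = 84
G (Tomas): min(86, 85, 84) = 84
B (Bob): max(57, 84) = 84
Tomas prefers the lower value; A=74, B=84. A is better since 74 < 84.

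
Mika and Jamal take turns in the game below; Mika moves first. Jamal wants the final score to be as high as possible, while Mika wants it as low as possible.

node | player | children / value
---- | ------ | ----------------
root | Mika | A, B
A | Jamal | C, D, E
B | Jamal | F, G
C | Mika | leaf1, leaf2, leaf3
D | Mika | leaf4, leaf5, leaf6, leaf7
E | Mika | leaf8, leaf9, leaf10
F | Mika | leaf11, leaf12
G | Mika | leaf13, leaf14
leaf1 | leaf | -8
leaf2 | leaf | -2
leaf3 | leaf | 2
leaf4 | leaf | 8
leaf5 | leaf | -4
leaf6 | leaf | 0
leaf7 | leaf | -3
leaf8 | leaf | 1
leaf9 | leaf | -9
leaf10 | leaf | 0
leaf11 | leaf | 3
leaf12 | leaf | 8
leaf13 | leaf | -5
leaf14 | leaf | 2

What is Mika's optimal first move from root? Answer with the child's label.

C (Mika): min(-8, -2, 2) = -8
D (Mika): min(8, -4, 0, -3) = -4
E (Mika): min(1, -9, 0) = -9
A (Jamal): max(-8, -4, -9) = -4
F (Mika): min(3, 8) = 3
G (Mika): min(-5, 2) = -5
B (Jamal): max(3, -5) = 3
root (Mika): min(-4, 3) = -4
Mika at root wants the lowest of {A=-4, B=3}, so chooses A.

A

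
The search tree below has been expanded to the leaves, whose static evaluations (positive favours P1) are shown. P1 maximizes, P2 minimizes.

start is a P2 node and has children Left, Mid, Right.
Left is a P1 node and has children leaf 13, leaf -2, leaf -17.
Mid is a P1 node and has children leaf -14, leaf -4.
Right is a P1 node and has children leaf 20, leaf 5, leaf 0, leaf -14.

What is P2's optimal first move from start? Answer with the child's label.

Mid

Left (P1): max(13, -2, -17) = 13
Mid (P1): max(-14, -4) = -4
Right (P1): max(20, 5, 0, -14) = 20
start (P2): min(13, -4, 20) = -4
P2 at start wants the lowest of {Left=13, Mid=-4, Right=20}, so chooses Mid.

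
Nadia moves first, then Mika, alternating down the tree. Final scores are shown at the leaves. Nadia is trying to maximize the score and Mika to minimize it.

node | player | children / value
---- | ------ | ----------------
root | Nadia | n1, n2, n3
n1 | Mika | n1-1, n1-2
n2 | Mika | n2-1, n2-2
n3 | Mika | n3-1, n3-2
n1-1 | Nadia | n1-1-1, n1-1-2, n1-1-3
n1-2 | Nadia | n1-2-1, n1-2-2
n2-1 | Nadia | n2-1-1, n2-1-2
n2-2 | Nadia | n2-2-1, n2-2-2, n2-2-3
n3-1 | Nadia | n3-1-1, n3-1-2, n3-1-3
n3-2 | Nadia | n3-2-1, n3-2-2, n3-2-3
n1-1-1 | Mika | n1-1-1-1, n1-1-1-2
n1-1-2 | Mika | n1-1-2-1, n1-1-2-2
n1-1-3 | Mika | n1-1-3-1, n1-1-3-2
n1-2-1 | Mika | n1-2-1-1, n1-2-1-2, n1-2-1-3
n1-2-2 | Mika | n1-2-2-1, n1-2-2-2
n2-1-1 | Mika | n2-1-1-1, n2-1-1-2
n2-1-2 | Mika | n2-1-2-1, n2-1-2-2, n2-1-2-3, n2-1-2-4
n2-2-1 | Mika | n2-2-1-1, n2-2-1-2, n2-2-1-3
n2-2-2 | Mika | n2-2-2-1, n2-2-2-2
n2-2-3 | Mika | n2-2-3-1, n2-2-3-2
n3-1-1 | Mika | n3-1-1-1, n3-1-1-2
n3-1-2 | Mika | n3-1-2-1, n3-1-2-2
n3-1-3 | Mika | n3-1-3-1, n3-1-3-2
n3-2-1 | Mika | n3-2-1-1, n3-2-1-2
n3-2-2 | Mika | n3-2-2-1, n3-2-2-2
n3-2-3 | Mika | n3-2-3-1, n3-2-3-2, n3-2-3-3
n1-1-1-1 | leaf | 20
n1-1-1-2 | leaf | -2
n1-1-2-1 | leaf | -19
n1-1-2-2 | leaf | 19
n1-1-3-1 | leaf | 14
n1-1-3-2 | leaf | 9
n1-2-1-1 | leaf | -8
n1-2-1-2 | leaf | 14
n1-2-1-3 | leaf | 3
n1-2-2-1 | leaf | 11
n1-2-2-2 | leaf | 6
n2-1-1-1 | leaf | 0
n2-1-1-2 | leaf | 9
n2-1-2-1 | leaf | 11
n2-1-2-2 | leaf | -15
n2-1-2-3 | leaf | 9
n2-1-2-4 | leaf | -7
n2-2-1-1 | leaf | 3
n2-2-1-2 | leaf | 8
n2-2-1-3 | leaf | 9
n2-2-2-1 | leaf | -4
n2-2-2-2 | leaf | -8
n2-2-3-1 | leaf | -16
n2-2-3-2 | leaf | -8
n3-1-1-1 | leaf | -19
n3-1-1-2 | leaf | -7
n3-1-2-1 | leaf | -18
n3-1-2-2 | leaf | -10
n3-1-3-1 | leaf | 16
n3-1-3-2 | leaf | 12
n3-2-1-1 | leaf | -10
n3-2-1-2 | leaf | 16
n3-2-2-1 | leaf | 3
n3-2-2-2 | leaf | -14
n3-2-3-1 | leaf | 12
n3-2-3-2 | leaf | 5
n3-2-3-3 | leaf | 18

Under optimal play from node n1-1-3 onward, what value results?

n1-1-3 (Mika): min(14, 9) = 9

9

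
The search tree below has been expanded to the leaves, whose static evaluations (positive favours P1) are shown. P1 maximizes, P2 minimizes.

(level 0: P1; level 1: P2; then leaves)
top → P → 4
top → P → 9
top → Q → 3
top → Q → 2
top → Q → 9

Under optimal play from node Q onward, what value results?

2

Q (P2): min(3, 2, 9) = 2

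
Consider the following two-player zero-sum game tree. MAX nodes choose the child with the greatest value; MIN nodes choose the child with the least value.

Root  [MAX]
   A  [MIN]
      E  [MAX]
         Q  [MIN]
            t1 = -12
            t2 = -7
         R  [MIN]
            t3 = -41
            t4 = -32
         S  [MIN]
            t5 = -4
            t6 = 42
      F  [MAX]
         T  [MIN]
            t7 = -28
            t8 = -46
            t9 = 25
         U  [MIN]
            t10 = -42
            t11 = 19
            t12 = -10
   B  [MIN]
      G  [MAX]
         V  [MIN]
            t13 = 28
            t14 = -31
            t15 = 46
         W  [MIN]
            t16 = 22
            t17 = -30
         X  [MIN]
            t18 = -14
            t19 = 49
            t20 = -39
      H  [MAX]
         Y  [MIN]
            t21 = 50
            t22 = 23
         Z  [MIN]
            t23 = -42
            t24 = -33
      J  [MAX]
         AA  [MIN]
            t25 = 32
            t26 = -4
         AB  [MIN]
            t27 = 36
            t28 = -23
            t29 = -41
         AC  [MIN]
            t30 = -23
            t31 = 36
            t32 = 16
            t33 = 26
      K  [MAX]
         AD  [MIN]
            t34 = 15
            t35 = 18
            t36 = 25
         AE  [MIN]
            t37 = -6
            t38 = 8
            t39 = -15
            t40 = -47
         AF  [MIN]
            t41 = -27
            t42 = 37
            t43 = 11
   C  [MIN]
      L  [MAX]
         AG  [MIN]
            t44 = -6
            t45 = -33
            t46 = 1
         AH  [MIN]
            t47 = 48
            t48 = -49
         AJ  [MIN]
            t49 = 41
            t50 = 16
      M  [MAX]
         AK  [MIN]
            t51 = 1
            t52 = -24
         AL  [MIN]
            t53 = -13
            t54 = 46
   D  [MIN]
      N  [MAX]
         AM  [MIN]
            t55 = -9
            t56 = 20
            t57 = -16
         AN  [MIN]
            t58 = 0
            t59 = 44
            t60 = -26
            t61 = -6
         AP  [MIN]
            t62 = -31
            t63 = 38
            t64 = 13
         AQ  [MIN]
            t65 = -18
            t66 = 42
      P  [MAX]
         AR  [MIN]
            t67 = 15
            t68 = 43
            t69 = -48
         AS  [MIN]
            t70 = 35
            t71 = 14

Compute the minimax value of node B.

V (MIN): min(28, -31, 46) = -31
W (MIN): min(22, -30) = -30
X (MIN): min(-14, 49, -39) = -39
G (MAX): max(-31, -30, -39) = -30
Y (MIN): min(50, 23) = 23
Z (MIN): min(-42, -33) = -42
H (MAX): max(23, -42) = 23
AA (MIN): min(32, -4) = -4
AB (MIN): min(36, -23, -41) = -41
AC (MIN): min(-23, 36, 16, 26) = -23
J (MAX): max(-4, -41, -23) = -4
AD (MIN): min(15, 18, 25) = 15
AE (MIN): min(-6, 8, -15, -47) = -47
AF (MIN): min(-27, 37, 11) = -27
K (MAX): max(15, -47, -27) = 15
B (MIN): min(-30, 23, -4, 15) = -30

-30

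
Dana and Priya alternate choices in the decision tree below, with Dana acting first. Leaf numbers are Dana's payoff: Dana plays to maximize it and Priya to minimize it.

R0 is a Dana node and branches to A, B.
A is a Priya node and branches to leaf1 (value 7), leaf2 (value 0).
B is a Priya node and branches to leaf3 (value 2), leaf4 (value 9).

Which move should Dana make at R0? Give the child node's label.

A (Priya): min(7, 0) = 0
B (Priya): min(2, 9) = 2
R0 (Dana): max(0, 2) = 2
Dana at R0 wants the highest of {A=0, B=2}, so chooses B.

B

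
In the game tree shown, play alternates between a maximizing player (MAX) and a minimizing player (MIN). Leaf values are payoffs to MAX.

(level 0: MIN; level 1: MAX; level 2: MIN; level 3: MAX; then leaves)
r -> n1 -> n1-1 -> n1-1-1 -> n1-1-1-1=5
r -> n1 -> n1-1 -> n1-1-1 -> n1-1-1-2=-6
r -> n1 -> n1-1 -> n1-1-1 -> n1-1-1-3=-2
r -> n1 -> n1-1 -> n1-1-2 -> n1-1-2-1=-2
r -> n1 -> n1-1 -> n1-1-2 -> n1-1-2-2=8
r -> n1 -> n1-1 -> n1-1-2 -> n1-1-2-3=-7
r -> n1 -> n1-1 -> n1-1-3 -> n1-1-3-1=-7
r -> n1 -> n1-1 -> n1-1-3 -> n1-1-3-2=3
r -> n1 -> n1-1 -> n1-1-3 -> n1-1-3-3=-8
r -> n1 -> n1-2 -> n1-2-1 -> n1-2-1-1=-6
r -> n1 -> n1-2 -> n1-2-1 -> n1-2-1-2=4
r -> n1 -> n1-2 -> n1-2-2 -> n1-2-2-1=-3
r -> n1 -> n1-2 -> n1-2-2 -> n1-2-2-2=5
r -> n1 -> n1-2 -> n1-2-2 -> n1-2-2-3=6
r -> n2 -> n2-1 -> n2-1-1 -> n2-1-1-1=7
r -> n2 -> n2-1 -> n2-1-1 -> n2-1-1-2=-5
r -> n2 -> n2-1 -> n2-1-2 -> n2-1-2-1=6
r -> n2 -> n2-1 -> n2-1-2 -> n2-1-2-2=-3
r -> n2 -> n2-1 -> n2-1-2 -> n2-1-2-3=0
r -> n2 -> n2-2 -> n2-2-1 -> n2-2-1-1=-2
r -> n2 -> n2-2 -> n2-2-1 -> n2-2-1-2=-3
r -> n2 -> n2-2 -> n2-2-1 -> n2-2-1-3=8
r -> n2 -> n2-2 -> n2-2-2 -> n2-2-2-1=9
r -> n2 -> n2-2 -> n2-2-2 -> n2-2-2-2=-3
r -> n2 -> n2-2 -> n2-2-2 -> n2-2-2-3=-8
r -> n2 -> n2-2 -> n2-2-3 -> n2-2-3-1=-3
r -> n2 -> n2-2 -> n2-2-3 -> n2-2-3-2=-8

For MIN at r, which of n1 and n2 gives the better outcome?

n1

n1-1-1 (MAX): max(5, -6, -2) = 5
n1-1-2 (MAX): max(-2, 8, -7) = 8
n1-1-3 (MAX): max(-7, 3, -8) = 3
n1-1 (MIN): min(5, 8, 3) = 3
n1-2-1 (MAX): max(-6, 4) = 4
n1-2-2 (MAX): max(-3, 5, 6) = 6
n1-2 (MIN): min(4, 6) = 4
n1 (MAX): max(3, 4) = 4
n2-1-1 (MAX): max(7, -5) = 7
n2-1-2 (MAX): max(6, -3, 0) = 6
n2-1 (MIN): min(7, 6) = 6
n2-2-1 (MAX): max(-2, -3, 8) = 8
n2-2-2 (MAX): max(9, -3, -8) = 9
n2-2-3 (MAX): max(-3, -8) = -3
n2-2 (MIN): min(8, 9, -3) = -3
n2 (MAX): max(6, -3) = 6
MIN prefers the lower value; n1=4, n2=6. n1 is better since 4 < 6.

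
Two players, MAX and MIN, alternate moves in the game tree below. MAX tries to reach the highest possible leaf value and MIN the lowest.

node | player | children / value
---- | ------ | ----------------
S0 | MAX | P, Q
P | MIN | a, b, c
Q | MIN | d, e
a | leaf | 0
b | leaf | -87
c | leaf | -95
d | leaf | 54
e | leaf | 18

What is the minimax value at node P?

P (MIN): min(0, -87, -95) = -95

-95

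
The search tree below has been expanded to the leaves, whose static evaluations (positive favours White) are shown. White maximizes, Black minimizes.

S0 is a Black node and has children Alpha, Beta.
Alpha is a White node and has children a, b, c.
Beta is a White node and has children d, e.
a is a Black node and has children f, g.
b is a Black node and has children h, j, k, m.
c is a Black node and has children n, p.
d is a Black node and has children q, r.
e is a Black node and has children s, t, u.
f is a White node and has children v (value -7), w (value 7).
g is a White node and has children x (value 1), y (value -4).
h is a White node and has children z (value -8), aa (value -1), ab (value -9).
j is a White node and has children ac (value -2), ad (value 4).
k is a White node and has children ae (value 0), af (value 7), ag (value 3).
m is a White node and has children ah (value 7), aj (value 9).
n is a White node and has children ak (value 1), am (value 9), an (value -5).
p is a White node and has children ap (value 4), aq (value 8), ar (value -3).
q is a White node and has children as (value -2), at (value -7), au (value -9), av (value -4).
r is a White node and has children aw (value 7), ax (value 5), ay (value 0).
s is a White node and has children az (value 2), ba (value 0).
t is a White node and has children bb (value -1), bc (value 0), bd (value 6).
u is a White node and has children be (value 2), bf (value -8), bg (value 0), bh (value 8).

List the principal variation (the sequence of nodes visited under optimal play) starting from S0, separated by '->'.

S0 -> Beta -> e -> s -> az

f (White): max(-7, 7) = 7
g (White): max(1, -4) = 1
a (Black): min(7, 1) = 1
h (White): max(-8, -1, -9) = -1
j (White): max(-2, 4) = 4
k (White): max(0, 7, 3) = 7
m (White): max(7, 9) = 9
b (Black): min(-1, 4, 7, 9) = -1
n (White): max(1, 9, -5) = 9
p (White): max(4, 8, -3) = 8
c (Black): min(9, 8) = 8
Alpha (White): max(1, -1, 8) = 8
q (White): max(-2, -7, -9, -4) = -2
r (White): max(7, 5, 0) = 7
d (Black): min(-2, 7) = -2
s (White): max(2, 0) = 2
t (White): max(-1, 0, 6) = 6
u (White): max(2, -8, 0, 8) = 8
e (Black): min(2, 6, 8) = 2
Beta (White): max(-2, 2) = 2
S0 (Black): min(8, 2) = 2
At S0, Black picks Beta (lowest: 2).
At Beta, White picks e (highest: 2).
At e, Black picks s (lowest: 2).
At s, White picks az (highest: 2).
Terminal value 2.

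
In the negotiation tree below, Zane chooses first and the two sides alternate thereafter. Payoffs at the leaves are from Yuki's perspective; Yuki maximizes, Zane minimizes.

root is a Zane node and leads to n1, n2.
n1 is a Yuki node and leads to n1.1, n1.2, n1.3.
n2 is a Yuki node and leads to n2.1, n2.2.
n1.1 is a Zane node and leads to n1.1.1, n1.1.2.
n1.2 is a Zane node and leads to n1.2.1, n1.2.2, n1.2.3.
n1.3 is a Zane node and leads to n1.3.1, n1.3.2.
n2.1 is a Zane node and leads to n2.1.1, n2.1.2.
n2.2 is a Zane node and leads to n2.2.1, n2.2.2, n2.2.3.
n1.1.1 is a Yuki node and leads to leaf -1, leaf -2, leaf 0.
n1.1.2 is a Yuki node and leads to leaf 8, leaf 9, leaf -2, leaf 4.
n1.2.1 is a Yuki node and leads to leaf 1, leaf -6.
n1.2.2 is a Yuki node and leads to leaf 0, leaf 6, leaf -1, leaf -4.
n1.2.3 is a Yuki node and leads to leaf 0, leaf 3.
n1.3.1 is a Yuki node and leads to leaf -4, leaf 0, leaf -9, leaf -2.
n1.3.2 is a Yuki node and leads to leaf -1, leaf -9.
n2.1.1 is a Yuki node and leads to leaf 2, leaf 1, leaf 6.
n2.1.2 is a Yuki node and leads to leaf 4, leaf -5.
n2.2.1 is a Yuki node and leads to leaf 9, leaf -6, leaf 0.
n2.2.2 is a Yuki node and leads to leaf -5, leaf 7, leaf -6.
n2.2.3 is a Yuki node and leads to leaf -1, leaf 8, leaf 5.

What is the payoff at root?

n1.1.1 (Yuki): max(-1, -2, 0) = 0
n1.1.2 (Yuki): max(8, 9, -2, 4) = 9
n1.1 (Zane): min(0, 9) = 0
n1.2.1 (Yuki): max(1, -6) = 1
n1.2.2 (Yuki): max(0, 6, -1, -4) = 6
n1.2.3 (Yuki): max(0, 3) = 3
n1.2 (Zane): min(1, 6, 3) = 1
n1.3.1 (Yuki): max(-4, 0, -9, -2) = 0
n1.3.2 (Yuki): max(-1, -9) = -1
n1.3 (Zane): min(0, -1) = -1
n1 (Yuki): max(0, 1, -1) = 1
n2.1.1 (Yuki): max(2, 1, 6) = 6
n2.1.2 (Yuki): max(4, -5) = 4
n2.1 (Zane): min(6, 4) = 4
n2.2.1 (Yuki): max(9, -6, 0) = 9
n2.2.2 (Yuki): max(-5, 7, -6) = 7
n2.2.3 (Yuki): max(-1, 8, 5) = 8
n2.2 (Zane): min(9, 7, 8) = 7
n2 (Yuki): max(4, 7) = 7
root (Zane): min(1, 7) = 1

1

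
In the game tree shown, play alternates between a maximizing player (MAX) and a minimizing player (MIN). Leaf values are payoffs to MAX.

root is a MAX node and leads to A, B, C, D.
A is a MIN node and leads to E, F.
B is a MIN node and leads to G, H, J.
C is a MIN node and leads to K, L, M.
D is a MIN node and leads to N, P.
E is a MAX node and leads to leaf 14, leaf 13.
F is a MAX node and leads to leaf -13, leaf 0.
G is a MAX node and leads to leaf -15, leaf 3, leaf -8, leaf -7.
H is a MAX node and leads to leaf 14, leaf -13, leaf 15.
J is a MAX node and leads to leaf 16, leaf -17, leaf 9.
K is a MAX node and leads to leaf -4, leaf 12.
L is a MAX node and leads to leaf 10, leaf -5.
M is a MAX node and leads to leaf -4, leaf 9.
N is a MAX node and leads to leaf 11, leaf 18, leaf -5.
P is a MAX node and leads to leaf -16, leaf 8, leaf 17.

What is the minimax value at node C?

K (MAX): max(-4, 12) = 12
L (MAX): max(10, -5) = 10
M (MAX): max(-4, 9) = 9
C (MIN): min(12, 10, 9) = 9

9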